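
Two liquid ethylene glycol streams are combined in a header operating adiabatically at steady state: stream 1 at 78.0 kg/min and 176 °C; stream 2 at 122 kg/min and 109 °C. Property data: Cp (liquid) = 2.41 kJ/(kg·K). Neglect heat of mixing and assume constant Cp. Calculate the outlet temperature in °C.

Energy balance with Q = 0: Σ ṁᵢCp,ᵢ(T_out − Tᵢ) = 0
Σ ṁᵢCp,ᵢTᵢ = 78.0×2.41×176 + 122×2.41×109 = 65133
Σ ṁᵢCp,ᵢ = 78.0×2.41 + 122×2.41 = 482
T_out = 65133 / 482 = 135.13 °C

T_out = 135 °C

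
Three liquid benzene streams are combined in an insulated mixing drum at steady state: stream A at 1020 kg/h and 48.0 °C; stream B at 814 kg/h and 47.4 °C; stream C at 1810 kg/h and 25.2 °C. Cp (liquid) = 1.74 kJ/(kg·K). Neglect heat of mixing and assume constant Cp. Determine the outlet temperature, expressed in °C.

T_out = 36.5 °C

Adiabatic, steady state ⇒ Σ ṁᵢCp,ᵢ(T_out − Tᵢ) = 0
T_out = Σ ṁᵢCp,ᵢTᵢ / Σ ṁᵢCp,ᵢ
      = 231690 / 6340.6 = 36.541 °C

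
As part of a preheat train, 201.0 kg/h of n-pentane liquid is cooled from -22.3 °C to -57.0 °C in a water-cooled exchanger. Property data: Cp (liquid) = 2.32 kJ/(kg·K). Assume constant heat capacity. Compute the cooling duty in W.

Q = ṁ·Cp·ΔT = 201.0 × 2.32 × (-57.0 − -22.3) = -16181 kJ/h
Converting: 16181 / 3600 s = 4.4948 kW
Cooling duty = 4494.8 W

Q_c = 4490 W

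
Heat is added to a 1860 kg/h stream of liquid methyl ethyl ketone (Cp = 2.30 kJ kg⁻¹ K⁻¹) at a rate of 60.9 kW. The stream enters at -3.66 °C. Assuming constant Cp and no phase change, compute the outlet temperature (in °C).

T_out = 47.6 °C

Q = 60.9 kW = 219240 kJ/h
ΔT = Q/(ṁ·Cp) = 219240/(1860×2.30) = 51.248 K
T_out = -3.66 + 51.248 = 47.588 °C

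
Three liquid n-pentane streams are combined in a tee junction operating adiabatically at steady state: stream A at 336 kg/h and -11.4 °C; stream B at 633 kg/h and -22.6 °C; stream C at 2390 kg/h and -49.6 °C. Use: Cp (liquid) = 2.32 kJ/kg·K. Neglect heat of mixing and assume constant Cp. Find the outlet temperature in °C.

Adiabatic, steady state ⇒ Σ ṁᵢCp,ᵢ(T_out − Tᵢ) = 0
T_out = Σ ṁᵢCp,ᵢTᵢ / Σ ṁᵢCp,ᵢ
      = -317100 / 7792.9 = -40.691 °C

T_out = -40.7 °C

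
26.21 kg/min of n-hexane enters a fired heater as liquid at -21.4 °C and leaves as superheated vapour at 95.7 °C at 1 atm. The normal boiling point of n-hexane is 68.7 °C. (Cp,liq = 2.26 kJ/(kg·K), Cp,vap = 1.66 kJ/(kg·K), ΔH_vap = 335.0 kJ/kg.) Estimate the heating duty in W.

Q = 255000 W

liquid -21.4→68.7 °C: 203.63 kJ/kg
vaporisation at 68.7 °C: 335 kJ/kg
vapour 68.7→95.7 °C: 44.82 kJ/kg
Δh = 203.63 + 335 + 44.82 = 583.45 kJ/kg
Q = ṁ·Δh = 26.21 kg/min × 583.45 kJ/kg = 15292 kJ/min
|Q| = 254.87 kW = 254870 W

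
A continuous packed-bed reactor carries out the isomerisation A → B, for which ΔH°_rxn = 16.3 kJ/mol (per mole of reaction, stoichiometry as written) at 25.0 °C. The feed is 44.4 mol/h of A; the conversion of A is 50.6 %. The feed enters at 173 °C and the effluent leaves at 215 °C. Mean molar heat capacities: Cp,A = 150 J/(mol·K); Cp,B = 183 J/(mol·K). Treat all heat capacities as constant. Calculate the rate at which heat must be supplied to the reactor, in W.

Extent of reaction ξ = 0.506 × 44.4 = 22.466 mol/h
Reaction term: ξ·ΔH°_rxn = 22.466 × 16.3 = 366.2 kJ/h
Sensible, feed 173→25 °C: -985.68 kJ/h
Outlet flows (mol/h): A 21.934, B 22.466
Sensible, products 25→215 °C: 1406.3 kJ/h
Q = ΔH = 786.79 kJ/h = 0.21855 kW
Heat supplied = 218.55 W

Q_in = 219 W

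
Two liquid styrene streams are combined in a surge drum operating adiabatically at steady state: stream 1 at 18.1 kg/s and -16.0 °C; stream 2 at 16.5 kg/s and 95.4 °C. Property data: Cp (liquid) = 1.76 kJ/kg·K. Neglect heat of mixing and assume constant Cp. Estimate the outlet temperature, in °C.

Adiabatic, steady state ⇒ Σ ṁᵢCp,ᵢ(T_out − Tᵢ) = 0
T_out = Σ ṁᵢCp,ᵢTᵢ / Σ ṁᵢCp,ᵢ
      = 2260.7 / 60.896 = 37.124 °C

T_out = 37.1 °C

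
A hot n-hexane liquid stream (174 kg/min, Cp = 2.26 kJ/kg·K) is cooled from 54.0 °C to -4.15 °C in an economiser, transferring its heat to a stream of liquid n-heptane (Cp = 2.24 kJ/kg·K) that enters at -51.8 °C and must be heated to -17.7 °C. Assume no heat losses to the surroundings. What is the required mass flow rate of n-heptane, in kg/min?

ṁ_c = 299 kg/min

Heat released by hot stream: Q = 174 × 2.26 × (54.0 − -4.15) = 22867 kJ/min
Energy balance on cold side (adiabatic exchanger): Q = ṁ_c·Cp_c·(T_c,out − T_c,in)
ṁ_c = 22867 / [2.24 × (-17.7 − -51.8)] = 299.37 kg/min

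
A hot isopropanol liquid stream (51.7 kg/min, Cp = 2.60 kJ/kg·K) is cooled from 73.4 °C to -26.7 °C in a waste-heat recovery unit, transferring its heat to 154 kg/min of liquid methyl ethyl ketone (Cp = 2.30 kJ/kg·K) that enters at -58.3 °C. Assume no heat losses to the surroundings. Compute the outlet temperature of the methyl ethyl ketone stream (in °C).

T_c,out = -20.3 °C

Heat released by hot stream: Q = 51.7 × 2.60 × (73.4 − -26.7) = 13455 kJ/min
Energy balance on cold side (adiabatic exchanger): Q = ṁ_c·Cp_c·(T_c,out − T_c,in)
T_c,out = -58.3 + 13455/(154 × 2.30) = -20.312 °C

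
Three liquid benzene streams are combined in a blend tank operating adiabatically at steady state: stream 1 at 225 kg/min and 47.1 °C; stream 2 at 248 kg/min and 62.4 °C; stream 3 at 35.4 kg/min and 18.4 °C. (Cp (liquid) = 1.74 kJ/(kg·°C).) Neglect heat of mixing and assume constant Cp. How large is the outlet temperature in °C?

T_out = 52.6 °C

No heat crosses the boundary, so H_out = H_in.
T_out = Σ ṁᵢCp,ᵢTᵢ / Σ ṁᵢCp,ᵢ
      = 46500 / 884.62 = 52.565 °C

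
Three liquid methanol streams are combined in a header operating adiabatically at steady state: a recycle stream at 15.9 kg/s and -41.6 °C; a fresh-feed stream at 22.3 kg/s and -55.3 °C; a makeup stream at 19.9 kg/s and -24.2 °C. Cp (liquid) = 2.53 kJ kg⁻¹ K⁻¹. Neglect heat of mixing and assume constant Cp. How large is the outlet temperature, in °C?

T_out = -40.9 °C

Adiabatic, steady state ⇒ Σ ṁᵢCp,ᵢ(T_out − Tᵢ) = 0
Σ ṁᵢCp,ᵢTᵢ = 15.9×2.53×-41.6 + 22.3×2.53×-55.3 + 19.9×2.53×-24.2 = -6011.8
Σ ṁᵢCp,ᵢ = 15.9×2.53 + 22.3×2.53 + 19.9×2.53 = 146.99
T_out = -6011.8 / 146.99 = -40.899 °C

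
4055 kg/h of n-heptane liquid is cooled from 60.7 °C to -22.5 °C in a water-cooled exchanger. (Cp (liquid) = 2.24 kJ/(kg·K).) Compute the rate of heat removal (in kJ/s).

Q_c = 210 kJ/s

Q = ṁ·Cp·ΔT = 4055 × 2.24 × (-22.5 − 60.7) = -755720 kJ/h
Converting: 755720 / 3600 s = 209.92 kW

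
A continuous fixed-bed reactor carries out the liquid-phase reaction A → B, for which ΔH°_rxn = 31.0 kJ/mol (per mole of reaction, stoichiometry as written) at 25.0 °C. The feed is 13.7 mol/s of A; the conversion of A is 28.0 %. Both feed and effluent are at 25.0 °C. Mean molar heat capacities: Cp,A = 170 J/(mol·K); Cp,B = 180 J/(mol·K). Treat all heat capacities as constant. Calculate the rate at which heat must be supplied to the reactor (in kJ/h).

Q_in = 428000 kJ/h

Extent of reaction ξ = 0.280 × 13.7 = 3.836 mol/s
Reaction term: ξ·ΔH°_rxn = 3.836 × 31.0 = 118.92 kJ/s
Q = ΔH = 118.92 kJ/s = 118.92 kW
Heat supplied = 428100 kJ/h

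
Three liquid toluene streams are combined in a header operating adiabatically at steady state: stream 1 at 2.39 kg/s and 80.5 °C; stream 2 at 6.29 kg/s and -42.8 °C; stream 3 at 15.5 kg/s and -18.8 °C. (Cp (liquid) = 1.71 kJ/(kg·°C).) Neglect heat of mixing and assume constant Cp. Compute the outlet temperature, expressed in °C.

Energy balance with Q = 0: Σ ṁᵢCp,ᵢ(T_out − Tᵢ) = 0
Σ ṁᵢCp,ᵢTᵢ = 2.39×1.71×80.5 + 6.29×1.71×-42.8 + 15.5×1.71×-18.8 = -629.65
Σ ṁᵢCp,ᵢ = 2.39×1.71 + 6.29×1.71 + 15.5×1.71 = 41.348
T_out = -629.65 / 41.348 = -15.228 °C

T_out = -15.2 °C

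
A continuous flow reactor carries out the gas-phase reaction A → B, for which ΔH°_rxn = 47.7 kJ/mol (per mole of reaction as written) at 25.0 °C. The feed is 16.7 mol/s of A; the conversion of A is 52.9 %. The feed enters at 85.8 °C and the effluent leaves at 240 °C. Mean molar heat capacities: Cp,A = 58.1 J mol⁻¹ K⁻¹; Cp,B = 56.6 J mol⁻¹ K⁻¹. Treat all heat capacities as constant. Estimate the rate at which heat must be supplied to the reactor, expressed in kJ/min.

Extent of reaction ξ = 0.529 × 16.7 = 8.8343 mol/s
Reaction term: ξ·ΔH°_rxn = 8.8343 × 47.7 = 421.4 kJ/s
Sensible, feed 85.8→25 °C: -58.992 kJ/s
Outlet flows (mol/s): A 7.8657, B 8.8343
Sensible, products 25→240 °C: 205.76 kJ/s
Q = ΔH = 568.16 kJ/s = 568.16 kW
Heat supplied = 34090 kJ/min

Q_in = 34100 kJ/min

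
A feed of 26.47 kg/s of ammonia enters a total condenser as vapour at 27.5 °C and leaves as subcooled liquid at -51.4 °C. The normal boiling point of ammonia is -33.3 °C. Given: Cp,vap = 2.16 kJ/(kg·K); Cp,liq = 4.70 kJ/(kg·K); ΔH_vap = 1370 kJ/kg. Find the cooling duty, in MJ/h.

vapour 27.5→-33.3 °C: -131.33 kJ/kg
condensation at -33.3 °C: -1370 kJ/kg
liquid -33.3→-51.4 °C: -85.07 kJ/kg
Δh = -131.33 + -1370 + -85.07 = -1586.4 kJ/kg
Q = ṁ·Δh = 26.47 kg/s × -1586.4 kJ/kg = -41992 kJ/s
|Q| = 41992 kW = 151170 MJ/h

Q_c = 151000 MJ/h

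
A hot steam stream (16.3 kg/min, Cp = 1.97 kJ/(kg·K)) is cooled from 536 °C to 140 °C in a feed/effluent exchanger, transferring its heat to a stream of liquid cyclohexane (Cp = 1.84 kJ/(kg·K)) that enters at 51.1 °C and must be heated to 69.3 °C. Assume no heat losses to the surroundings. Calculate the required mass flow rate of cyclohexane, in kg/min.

ṁ_c = 380 kg/min

Heat released by hot stream: Q = 16.3 × 1.97 × (536 − 140) = 12716 kJ/min
Energy balance on cold side (adiabatic exchanger): Q = ṁ_c·Cp_c·(T_c,out − T_c,in)
ṁ_c = 12716 / [1.84 × (69.3 − 51.1)] = 379.72 kg/min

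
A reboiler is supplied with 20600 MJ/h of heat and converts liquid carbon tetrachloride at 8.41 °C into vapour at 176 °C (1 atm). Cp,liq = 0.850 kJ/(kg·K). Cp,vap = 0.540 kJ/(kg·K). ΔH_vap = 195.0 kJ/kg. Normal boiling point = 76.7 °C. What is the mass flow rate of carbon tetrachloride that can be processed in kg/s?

ṁ = 18.7 kg/s

Δh = 0.850×(76.7−8.41) + 195.0 + 0.540×(176−76.7) = 306.67 kJ/kg
Q = 20600 MJ/h = 5722.2 kJ/s = 5722.2 kJ/s
ṁ = Q/Δh = 5722.2 / 306.67 = 18.659 kg/s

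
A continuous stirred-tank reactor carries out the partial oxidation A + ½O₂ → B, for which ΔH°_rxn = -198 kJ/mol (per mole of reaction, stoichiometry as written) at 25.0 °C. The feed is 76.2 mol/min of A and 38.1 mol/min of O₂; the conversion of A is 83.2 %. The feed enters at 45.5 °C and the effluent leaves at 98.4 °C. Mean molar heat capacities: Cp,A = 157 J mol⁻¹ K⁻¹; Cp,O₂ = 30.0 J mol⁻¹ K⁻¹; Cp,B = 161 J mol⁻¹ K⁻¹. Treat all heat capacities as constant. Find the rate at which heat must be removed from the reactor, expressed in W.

Extent of reaction ξ = 0.832 × 76.2 = 63.398 mol/min
Reaction term: ξ·ΔH°_rxn = 63.398 × -198 = -12553 kJ/min
Sensible, feed 45.5→25 °C: -268.68 kJ/min
Outlet flows (mol/min): A 12.802, O₂ 6.4008, B 63.398
Sensible, products 25→98.4 °C: 910.82 kJ/min
Q = ΔH = -11911 kJ/min = -198.51 kW
Heat removed = 198510 W

Q_out = 199000 W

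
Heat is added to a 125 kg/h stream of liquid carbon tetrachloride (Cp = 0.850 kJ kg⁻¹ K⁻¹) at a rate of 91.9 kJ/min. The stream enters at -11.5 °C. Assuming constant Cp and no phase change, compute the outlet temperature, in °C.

T_out = 40.4 °C

Q = 91.9 kJ/min = 5514 kJ/h
ΔT = Q/(ṁ·Cp) = 5514/(125×0.850) = 51.896 K
T_out = -11.5 + 51.896 = 40.396 °C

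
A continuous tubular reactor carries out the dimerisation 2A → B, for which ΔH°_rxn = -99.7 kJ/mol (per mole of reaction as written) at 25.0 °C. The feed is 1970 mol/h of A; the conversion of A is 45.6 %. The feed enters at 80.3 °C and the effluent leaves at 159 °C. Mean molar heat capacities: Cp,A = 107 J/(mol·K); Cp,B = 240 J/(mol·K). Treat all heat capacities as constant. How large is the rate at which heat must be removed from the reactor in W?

Extent of reaction ξ = 0.456 × 1970 / 2 = 449.16 mol/h
Reaction term: ξ·ΔH°_rxn = 449.16 × -99.7 = -44781 kJ/h
Sensible, feed 80.3→25 °C: -11657 kJ/h
Outlet flows (mol/h): A 1071.7, B 449.16
Sensible, products 25→159 °C: 29811 kJ/h
Q = ΔH = -26627 kJ/h = -7.3964 kW
Heat removed = 7396.4 W

Q_out = 7400 W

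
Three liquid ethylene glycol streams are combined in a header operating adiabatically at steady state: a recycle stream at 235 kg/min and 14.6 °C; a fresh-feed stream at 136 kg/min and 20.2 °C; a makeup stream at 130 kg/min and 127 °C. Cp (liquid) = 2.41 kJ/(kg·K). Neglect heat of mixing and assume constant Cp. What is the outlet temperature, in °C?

Adiabatic, steady state ⇒ Σ ṁᵢCp,ᵢ(T_out − Tᵢ) = 0
Σ ṁᵢCp,ᵢTᵢ = 235×2.41×14.6 + 136×2.41×20.2 + 130×2.41×127 = 54679
Σ ṁᵢCp,ᵢ = 235×2.41 + 136×2.41 + 130×2.41 = 1207.4
T_out = 54679 / 1207.4 = 45.286 °C

T_out = 45.3 °C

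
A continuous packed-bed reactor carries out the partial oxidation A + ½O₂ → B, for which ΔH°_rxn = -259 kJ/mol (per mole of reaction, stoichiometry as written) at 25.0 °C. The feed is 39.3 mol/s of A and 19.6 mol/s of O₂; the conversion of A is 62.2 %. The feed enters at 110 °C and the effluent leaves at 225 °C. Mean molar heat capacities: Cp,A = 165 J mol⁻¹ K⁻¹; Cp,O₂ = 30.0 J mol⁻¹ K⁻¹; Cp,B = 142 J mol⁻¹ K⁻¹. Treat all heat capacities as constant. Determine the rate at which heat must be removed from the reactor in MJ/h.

Q_out = 20500 MJ/h

Extent of reaction ξ = 0.622 × 39.3 = 24.445 mol/s
Reaction term: ξ·ΔH°_rxn = 24.445 × -259 = -6331.2 kJ/s
Sensible, feed 110→25 °C: -601.16 kJ/s
Outlet flows (mol/s): A 14.855, O₂ 7.3777, B 24.445
Sensible, products 25→225 °C: 1228.7 kJ/s
Q = ΔH = -5703.6 kJ/s = -5703.6 kW
Heat removed = 20533 MJ/h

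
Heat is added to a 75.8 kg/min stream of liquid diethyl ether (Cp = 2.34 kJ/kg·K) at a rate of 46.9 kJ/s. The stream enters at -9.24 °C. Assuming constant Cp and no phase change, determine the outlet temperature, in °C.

Q = 46.9 kJ/s = 2814 kJ/min
ΔT = Q/(ṁ·Cp) = 2814/(75.8×2.34) = 15.865 K
T_out = -9.24 + 15.865 = 6.625 °C

T_out = 6.62 °C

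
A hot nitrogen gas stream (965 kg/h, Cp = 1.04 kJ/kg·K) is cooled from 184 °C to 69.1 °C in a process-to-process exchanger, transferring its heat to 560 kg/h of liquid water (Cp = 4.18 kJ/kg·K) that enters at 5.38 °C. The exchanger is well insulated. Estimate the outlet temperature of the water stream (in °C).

T_c,out = 54.6 °C

Heat released by hot stream: Q = 965 × 1.04 × (184 − 69.1) = 115310 kJ/h
Energy balance on cold side (adiabatic exchanger): Q = ṁ_c·Cp_c·(T_c,out − T_c,in)
T_c,out = 5.38 + 115310/(560 × 4.18) = 54.642 °C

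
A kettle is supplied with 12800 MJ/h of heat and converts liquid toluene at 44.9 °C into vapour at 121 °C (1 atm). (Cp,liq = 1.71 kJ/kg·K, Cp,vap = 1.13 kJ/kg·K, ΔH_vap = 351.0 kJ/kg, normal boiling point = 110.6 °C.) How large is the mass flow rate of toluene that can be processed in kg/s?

ṁ = 7.48 kg/s

Δh = 1.71×(110.6−44.9) + 351.0 + 1.13×(121−110.6) = 475.1 kJ/kg
Q = 12800 MJ/h = 3555.6 kJ/s = 3555.6 kJ/s
ṁ = Q/Δh = 3555.6 / 475.1 = 7.4838 kg/s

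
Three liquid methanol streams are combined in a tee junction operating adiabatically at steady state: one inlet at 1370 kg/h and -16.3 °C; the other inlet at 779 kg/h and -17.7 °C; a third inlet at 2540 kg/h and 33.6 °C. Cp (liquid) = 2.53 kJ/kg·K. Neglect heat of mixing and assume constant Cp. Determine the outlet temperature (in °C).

Energy balance with Q = 0: Σ ṁᵢCp,ᵢ(T_out − Tᵢ) = 0
Σ ṁᵢCp,ᵢTᵢ = 1370×2.53×-16.3 + 779×2.53×-17.7 + 2540×2.53×33.6 = 124540
Σ ṁᵢCp,ᵢ = 1370×2.53 + 779×2.53 + 2540×2.53 = 11863
T_out = 124540 / 11863 = 10.498 °C

T_out = 10.5 °C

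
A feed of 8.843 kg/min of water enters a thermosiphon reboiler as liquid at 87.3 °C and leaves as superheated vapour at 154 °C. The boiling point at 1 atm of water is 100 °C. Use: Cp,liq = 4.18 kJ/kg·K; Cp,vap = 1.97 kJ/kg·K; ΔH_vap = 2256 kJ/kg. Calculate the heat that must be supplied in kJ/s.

liquid 87.3→100 °C: 53.086 kJ/kg
vaporisation at 100 °C: 2256 kJ/kg
vapour 100→154 °C: 106.38 kJ/kg
Δh = 53.086 + 2256 + 106.38 = 2415.5 kJ/kg
Q = ṁ·Δh = 8.843 kg/min × 2415.5 kJ/kg = 21360 kJ/min
|Q| = 356 kW

Q = 356 kJ/s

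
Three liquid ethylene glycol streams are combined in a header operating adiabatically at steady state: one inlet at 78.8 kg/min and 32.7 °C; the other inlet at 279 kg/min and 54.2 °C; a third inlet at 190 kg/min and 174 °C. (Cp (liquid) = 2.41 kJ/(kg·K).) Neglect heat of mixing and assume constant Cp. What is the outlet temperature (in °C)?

T_out = 92.7 °C

No heat crosses the boundary, so H_out = H_in.
T_out = Σ ṁᵢCp,ᵢTᵢ / Σ ṁᵢCp,ᵢ
      = 122330 / 1320.2 = 92.659 °C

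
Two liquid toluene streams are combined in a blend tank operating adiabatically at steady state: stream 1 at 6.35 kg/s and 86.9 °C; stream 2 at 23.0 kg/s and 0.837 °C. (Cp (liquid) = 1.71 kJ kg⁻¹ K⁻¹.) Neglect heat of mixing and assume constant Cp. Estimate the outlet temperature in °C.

T_out = 19.5 °C

Energy balance with Q = 0: Σ ṁᵢCp,ᵢ(T_out − Tᵢ) = 0
T_out = Σ ṁᵢCp,ᵢTᵢ / Σ ṁᵢCp,ᵢ
      = 976.52 / 50.188 = 19.457 °C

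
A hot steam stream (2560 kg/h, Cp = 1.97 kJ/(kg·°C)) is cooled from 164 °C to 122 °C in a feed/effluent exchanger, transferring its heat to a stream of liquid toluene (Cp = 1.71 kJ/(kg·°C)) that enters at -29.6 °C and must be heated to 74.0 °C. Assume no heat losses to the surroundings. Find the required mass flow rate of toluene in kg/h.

ṁ_c = 1200 kg/h

Heat released by hot stream: Q = 2560 × 1.97 × (164 − 122) = 211810 kJ/h
Energy balance on cold side (adiabatic exchanger): Q = ṁ_c·Cp_c·(T_c,out − T_c,in)
ṁ_c = 211810 / [1.71 × (74.0 − -29.6)] = 1195.6 kg/h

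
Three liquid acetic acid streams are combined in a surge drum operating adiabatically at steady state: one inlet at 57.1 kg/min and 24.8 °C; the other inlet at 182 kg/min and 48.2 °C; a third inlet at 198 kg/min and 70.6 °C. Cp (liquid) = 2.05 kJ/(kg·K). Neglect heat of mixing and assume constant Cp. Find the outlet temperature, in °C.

T_out = 55.3 °C

Adiabatic, steady state ⇒ Σ ṁᵢCp,ᵢ(T_out − Tᵢ) = 0
Σ ṁᵢCp,ᵢTᵢ = 57.1×2.05×24.8 + 182×2.05×48.2 + 198×2.05×70.6 = 49543
Σ ṁᵢCp,ᵢ = 57.1×2.05 + 182×2.05 + 198×2.05 = 896.05
T_out = 49543 / 896.05 = 55.29 °C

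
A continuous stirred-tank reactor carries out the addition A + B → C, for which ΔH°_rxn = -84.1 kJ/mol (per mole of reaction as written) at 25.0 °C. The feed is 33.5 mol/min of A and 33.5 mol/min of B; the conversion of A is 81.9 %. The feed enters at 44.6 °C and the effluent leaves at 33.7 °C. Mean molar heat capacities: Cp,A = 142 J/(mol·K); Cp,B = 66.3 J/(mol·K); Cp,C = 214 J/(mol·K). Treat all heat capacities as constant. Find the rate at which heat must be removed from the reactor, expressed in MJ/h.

Extent of reaction ξ = 0.819 × 33.5 = 27.436 mol/min
Reaction term: ξ·ΔH°_rxn = 27.436 × -84.1 = -2307.4 kJ/min
Sensible, feed 44.6→25 °C: -136.77 kJ/min
Outlet flows (mol/min): A 6.0635, B 6.0635, C 27.436
Sensible, products 25→33.7 °C: 62.07 kJ/min
Q = ΔH = -2382.1 kJ/min = -39.702 kW
Heat removed = 142.93 MJ/h

Q_out = 143 MJ/h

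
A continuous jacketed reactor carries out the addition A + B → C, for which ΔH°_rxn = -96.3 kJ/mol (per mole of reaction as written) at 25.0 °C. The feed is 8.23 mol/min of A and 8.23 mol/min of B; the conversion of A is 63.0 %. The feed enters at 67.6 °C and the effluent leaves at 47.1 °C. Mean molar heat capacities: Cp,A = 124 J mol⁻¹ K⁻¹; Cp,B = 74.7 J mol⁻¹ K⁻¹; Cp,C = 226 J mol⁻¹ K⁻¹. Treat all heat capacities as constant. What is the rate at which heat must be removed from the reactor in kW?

Extent of reaction ξ = 0.630 × 8.23 = 5.1849 mol/min
Reaction term: ξ·ΔH°_rxn = 5.1849 × -96.3 = -499.31 kJ/min
Sensible, feed 67.6→25 °C: -69.664 kJ/min
Outlet flows (mol/min): A 3.0451, B 3.0451, C 5.1849
Sensible, products 25→47.1 °C: 39.268 kJ/min
Q = ΔH = -529.7 kJ/min = -8.8284 kW
Heat removed = 8.8284 kW

Q_out = 8.83 kW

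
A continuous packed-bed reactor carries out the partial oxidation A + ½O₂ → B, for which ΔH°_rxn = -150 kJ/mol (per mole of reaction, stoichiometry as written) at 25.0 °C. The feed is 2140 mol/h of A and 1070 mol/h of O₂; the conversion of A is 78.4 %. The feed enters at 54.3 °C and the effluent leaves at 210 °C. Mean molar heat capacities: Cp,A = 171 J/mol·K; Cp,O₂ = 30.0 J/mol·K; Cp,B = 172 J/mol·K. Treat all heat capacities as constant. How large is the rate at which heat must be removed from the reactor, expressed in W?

Extent of reaction ξ = 0.784 × 2140 = 1677.8 mol/h
Reaction term: ξ·ΔH°_rxn = 1677.8 × -150 = -251660 kJ/h
Sensible, feed 54.3→25 °C: -11663 kJ/h
Outlet flows (mol/h): A 462.24, O₂ 231.12, B 1677.8
Sensible, products 25→210 °C: 69292 kJ/h
Q = ΔH = -194030 kJ/h = -53.898 kW
Heat removed = 53898 W

Q_out = 53900 W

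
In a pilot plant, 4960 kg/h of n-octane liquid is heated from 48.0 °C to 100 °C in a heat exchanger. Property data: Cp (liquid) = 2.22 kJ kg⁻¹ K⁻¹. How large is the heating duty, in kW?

Q = 159 kW

Q = ṁ·Cp·ΔT = 4960 × 2.22 × (100 − 48.0) = 572580 kJ/h
Converting: 572580 / 3600 s = 159.05 kW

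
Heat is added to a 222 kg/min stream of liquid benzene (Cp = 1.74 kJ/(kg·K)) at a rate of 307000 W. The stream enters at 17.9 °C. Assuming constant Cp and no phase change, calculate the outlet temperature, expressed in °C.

Q = 307000 W = 18420 kJ/min
ΔT = Q/(ṁ·Cp) = 18420/(222×1.74) = 47.686 K
T_out = 17.9 + 47.686 = 65.586 °C

T_out = 65.6 °C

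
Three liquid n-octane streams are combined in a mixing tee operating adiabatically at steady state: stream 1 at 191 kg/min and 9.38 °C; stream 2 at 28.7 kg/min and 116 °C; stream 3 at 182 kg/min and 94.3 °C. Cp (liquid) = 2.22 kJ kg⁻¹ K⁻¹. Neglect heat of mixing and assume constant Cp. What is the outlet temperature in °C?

No heat crosses the boundary, so H_out = H_in.
Σ ṁᵢCp,ᵢTᵢ = 191×2.22×9.38 + 28.7×2.22×116 + 182×2.22×94.3 = 49469
Σ ṁᵢCp,ᵢ = 191×2.22 + 28.7×2.22 + 182×2.22 = 891.77
T_out = 49469 / 891.77 = 55.473 °C

T_out = 55.5 °C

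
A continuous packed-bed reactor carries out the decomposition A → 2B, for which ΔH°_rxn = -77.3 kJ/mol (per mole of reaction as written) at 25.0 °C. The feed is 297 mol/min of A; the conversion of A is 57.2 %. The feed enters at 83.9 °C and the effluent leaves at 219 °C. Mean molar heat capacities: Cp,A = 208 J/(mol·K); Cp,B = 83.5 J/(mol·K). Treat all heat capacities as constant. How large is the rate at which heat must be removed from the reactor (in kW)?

Q_out = 102 kW

Extent of reaction ξ = 0.572 × 297 = 169.88 mol/min
Reaction term: ξ·ΔH°_rxn = 169.88 × -77.3 = -13132 kJ/min
Sensible, feed 83.9→25 °C: -3638.6 kJ/min
Outlet flows (mol/min): A 127.12, B 339.77
Sensible, products 25→219 °C: 10633 kJ/min
Q = ΔH = -6137.4 kJ/min = -102.29 kW
Heat removed = 102.29 kW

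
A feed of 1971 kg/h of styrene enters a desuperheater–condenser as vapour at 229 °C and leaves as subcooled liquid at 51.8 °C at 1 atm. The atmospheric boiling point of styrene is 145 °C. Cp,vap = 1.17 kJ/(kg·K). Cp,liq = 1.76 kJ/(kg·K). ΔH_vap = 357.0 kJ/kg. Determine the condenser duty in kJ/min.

Q_c = 20300 kJ/min

vapour 229→145 °C: -98.28 kJ/kg
condensation at 145 °C: -357 kJ/kg
liquid 145→51.8 °C: -164.03 kJ/kg
Δh = -98.28 + -357 + -164.03 = -619.31 kJ/kg
Q = ṁ·Δh = 1971 kg/h × -619.31 kJ/kg = -1.2207e+06 kJ/h
|Q| = 339.07 kW = 20344 kJ/min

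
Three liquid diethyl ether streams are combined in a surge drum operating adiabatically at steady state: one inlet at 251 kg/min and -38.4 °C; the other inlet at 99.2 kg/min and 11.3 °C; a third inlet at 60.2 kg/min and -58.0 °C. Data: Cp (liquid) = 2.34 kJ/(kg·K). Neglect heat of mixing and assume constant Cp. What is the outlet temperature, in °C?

T_out = -29.3 °C

Adiabatic, steady state ⇒ Σ ṁᵢCp,ᵢ(T_out − Tᵢ) = 0
Σ ṁᵢCp,ᵢTᵢ = 251×2.34×-38.4 + 99.2×2.34×11.3 + 60.2×2.34×-58.0 = -28101
Σ ṁᵢCp,ᵢ = 251×2.34 + 99.2×2.34 + 60.2×2.34 = 960.34
T_out = -28101 / 960.34 = -29.262 °C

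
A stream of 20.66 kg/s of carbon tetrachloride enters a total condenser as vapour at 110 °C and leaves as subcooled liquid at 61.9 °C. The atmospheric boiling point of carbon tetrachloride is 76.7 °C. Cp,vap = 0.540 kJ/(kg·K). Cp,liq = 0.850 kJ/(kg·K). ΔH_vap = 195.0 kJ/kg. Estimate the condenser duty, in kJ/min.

Q_c = 280000 kJ/min

vapour 110→76.7 °C: -17.982 kJ/kg
condensation at 76.7 °C: -195 kJ/kg
liquid 76.7→61.9 °C: -12.58 kJ/kg
Δh = -17.982 + -195 + -12.58 = -225.56 kJ/kg
Q = ṁ·Δh = 20.66 kg/s × -225.56 kJ/kg = -4660.1 kJ/s
|Q| = 4660.1 kW = 279610 kJ/min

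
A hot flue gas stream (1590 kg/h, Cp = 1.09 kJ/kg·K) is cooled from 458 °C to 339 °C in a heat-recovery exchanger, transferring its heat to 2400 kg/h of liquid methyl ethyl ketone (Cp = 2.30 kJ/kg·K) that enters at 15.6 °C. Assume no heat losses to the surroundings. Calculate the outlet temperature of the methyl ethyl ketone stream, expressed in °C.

T_c,out = 53.0 °C

Heat released by hot stream: Q = 1590 × 1.09 × (458 − 339) = 206240 kJ/h
Energy balance on cold side (adiabatic exchanger): Q = ṁ_c·Cp_c·(T_c,out − T_c,in)
T_c,out = 15.6 + 206240/(2400 × 2.30) = 52.962 °C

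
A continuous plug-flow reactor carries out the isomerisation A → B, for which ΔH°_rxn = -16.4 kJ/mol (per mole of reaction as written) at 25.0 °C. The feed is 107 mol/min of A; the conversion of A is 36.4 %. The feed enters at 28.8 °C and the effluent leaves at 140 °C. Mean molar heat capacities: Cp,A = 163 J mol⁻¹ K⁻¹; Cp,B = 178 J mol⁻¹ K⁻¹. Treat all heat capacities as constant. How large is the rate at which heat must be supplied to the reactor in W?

Q_in = 22800 W

Extent of reaction ξ = 0.364 × 107 = 38.948 mol/min
Reaction term: ξ·ΔH°_rxn = 38.948 × -16.4 = -638.75 kJ/min
Sensible, feed 28.8→25 °C: -66.276 kJ/min
Outlet flows (mol/min): A 68.052, B 38.948
Sensible, products 25→140 °C: 2072.9 kJ/min
Q = ΔH = 1367.9 kJ/min = 22.798 kW
Heat supplied = 22798 W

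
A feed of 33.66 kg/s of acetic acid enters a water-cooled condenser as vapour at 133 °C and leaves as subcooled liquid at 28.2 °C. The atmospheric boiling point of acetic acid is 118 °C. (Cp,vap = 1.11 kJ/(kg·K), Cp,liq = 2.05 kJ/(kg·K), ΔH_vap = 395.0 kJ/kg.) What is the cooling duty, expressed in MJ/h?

vapour 133→118 °C: -16.65 kJ/kg
condensation at 118 °C: -395 kJ/kg
liquid 118→28.2 °C: -184.09 kJ/kg
Δh = -16.65 + -395 + -184.09 = -595.74 kJ/kg
Q = ṁ·Δh = 33.66 kg/s × -595.74 kJ/kg = -20053 kJ/s
|Q| = 20053 kW = 72189 MJ/h

Q_c = 72200 MJ/h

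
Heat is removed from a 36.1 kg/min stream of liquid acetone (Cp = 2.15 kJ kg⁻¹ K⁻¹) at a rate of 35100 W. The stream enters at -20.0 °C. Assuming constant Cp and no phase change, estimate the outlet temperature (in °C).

T_out = -47.1 °C

Q = 35100 W = 2106 kJ/min
ΔT = Q/(ṁ·Cp) = 2106/(36.1×2.15) = 27.134 K
T_out = -20.0 − 27.134 = -47.134 °C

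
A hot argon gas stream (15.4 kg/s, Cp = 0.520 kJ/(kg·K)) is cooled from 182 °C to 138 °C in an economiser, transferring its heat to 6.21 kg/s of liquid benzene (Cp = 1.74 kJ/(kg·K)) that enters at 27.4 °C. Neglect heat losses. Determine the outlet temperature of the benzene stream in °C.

Heat released by hot stream: Q = 15.4 × 0.520 × (182 − 138) = 352.35 kJ/s
Energy balance on cold side (adiabatic exchanger): Q = ṁ_c·Cp_c·(T_c,out − T_c,in)
T_c,out = 27.4 + 352.35/(6.21 × 1.74) = 60.009 °C

T_c,out = 60.0 °C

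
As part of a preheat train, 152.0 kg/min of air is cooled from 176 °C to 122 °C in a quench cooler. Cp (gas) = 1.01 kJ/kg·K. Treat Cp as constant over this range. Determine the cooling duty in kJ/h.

Q_c = 497000 kJ/h

Q = ṁ·Cp·ΔT = 152.0 × 1.01 × (122 − 176) = -8290.1 kJ/min
Converting: 8290.1 / 60 s = 138.17 kW
Cooling duty = 497400 kJ/h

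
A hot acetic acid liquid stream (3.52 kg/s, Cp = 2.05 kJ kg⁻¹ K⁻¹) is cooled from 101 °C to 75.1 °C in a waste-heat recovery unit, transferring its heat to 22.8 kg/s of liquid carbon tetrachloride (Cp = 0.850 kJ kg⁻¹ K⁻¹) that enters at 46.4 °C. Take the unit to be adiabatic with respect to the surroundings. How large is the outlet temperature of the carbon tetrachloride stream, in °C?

Heat released by hot stream: Q = 3.52 × 2.05 × (101 − 75.1) = 186.89 kJ/s
Energy balance on cold side (adiabatic exchanger): Q = ṁ_c·Cp_c·(T_c,out − T_c,in)
T_c,out = 46.4 + 186.89/(22.8 × 0.850) = 56.044 °C

T_c,out = 56.0 °C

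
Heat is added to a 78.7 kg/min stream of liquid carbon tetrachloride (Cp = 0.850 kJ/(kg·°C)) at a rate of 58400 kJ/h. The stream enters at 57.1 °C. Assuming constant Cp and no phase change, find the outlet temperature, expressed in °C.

T_out = 71.7 °C

Q = 58400 kJ/h = 973.33 kJ/min
ΔT = Q/(ṁ·Cp) = 973.33/(78.7×0.850) = 14.55 K
T_out = 57.1 + 14.55 = 71.65 °C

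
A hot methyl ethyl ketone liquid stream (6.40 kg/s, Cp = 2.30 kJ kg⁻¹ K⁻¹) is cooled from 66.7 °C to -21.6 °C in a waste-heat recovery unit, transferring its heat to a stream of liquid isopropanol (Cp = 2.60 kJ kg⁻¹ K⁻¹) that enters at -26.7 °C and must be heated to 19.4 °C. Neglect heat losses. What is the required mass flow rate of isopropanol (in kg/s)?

Heat released by hot stream: Q = 6.40 × 2.30 × (66.7 − -21.6) = 1299.8 kJ/s
Energy balance on cold side (adiabatic exchanger): Q = ṁ_c·Cp_c·(T_c,out − T_c,in)
ṁ_c = 1299.8 / [2.60 × (19.4 − -26.7)] = 10.844 kg/s

ṁ_c = 10.8 kg/s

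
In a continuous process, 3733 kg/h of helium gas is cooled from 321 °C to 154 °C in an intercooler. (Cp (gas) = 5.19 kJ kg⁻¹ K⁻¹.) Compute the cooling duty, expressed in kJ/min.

Q = ṁ·Cp·ΔT = 3733 × 5.19 × (154 − 321) = -3.2355e+06 kJ/h
Converting: 3.2355e+06 / 3600 s = 898.75 kW
Cooling duty = 53925 kJ/min

Q_c = 53900 kJ/min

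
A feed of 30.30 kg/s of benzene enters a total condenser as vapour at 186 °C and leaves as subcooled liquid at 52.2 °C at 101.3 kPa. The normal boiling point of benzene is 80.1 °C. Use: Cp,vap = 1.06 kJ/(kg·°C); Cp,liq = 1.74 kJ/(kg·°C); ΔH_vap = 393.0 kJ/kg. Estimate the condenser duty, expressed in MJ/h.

vapour 186→80.1 °C: -112.25 kJ/kg
condensation at 80.1 °C: -393 kJ/kg
liquid 80.1→52.2 °C: -48.546 kJ/kg
Δh = -112.25 + -393 + -48.546 = -553.8 kJ/kg
Q = ṁ·Δh = 30.30 kg/s × -553.8 kJ/kg = -16780 kJ/s
|Q| = 16780 kW = 60409 MJ/h

Q_c = 60400 MJ/h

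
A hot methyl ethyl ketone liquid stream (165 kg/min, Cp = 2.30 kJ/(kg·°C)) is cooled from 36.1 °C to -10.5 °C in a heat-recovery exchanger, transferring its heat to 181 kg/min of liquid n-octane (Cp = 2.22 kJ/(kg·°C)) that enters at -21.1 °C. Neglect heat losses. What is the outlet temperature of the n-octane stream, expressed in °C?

T_c,out = 22.9 °C

Heat released by hot stream: Q = 165 × 2.30 × (36.1 − -10.5) = 17685 kJ/min
Energy balance on cold side (adiabatic exchanger): Q = ṁ_c·Cp_c·(T_c,out − T_c,in)
T_c,out = -21.1 + 17685/(181 × 2.22) = 22.911 °C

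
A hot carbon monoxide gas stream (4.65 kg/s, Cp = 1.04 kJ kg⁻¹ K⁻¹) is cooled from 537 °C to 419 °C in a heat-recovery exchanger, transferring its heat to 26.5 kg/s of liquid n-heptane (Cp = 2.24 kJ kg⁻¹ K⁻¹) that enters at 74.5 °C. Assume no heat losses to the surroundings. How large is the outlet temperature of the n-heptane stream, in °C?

Heat released by hot stream: Q = 4.65 × 1.04 × (537 − 419) = 570.65 kJ/s
Energy balance on cold side (adiabatic exchanger): Q = ṁ_c·Cp_c·(T_c,out − T_c,in)
T_c,out = 74.5 + 570.65/(26.5 × 2.24) = 84.113 °C

T_c,out = 84.1 °C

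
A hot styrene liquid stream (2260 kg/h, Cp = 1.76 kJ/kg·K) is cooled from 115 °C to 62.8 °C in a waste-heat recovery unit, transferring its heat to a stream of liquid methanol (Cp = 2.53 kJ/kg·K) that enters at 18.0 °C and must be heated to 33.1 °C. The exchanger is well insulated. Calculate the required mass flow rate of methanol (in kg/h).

ṁ_c = 5430 kg/h

Heat released by hot stream: Q = 2260 × 1.76 × (115 − 62.8) = 207630 kJ/h
Energy balance on cold side (adiabatic exchanger): Q = ṁ_c·Cp_c·(T_c,out − T_c,in)
ṁ_c = 207630 / [2.53 × (33.1 − 18.0)] = 5434.9 kg/h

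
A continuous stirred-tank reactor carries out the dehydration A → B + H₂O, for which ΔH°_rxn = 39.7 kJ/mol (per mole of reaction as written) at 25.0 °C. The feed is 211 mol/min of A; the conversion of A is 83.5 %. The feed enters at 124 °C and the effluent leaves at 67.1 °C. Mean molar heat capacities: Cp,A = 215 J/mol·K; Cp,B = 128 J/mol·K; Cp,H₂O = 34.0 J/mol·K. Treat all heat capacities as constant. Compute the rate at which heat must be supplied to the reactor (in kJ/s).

Q_in = 67.0 kJ/s

Extent of reaction ξ = 0.835 × 211 = 176.19 mol/min
Reaction term: ξ·ΔH°_rxn = 176.19 × 39.7 = 6994.5 kJ/min
Sensible, feed 124→25 °C: -4491.1 kJ/min
Outlet flows (mol/min): A 34.815, B 176.19, H₂O 176.19
Sensible, products 25→67.1 °C: 1516.7 kJ/min
Q = ΔH = 4020.2 kJ/min = 67.003 kW
Heat supplied = 67.003 kJ/s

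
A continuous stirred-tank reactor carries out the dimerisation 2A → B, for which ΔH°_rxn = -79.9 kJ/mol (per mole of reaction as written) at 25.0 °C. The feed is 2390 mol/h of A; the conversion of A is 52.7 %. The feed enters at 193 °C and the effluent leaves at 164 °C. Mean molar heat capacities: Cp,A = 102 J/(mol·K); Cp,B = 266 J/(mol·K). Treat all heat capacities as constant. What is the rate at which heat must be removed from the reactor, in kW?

Q_out = 14.4 kW

Extent of reaction ξ = 0.527 × 2390 / 2 = 629.76 mol/h
Reaction term: ξ·ΔH°_rxn = 629.76 × -79.9 = -50318 kJ/h
Sensible, feed 193→25 °C: -40955 kJ/h
Outlet flows (mol/h): A 1130.5, B 629.76
Sensible, products 25→164 °C: 39313 kJ/h
Q = ΔH = -51961 kJ/h = -14.433 kW
Heat removed = 14.433 kW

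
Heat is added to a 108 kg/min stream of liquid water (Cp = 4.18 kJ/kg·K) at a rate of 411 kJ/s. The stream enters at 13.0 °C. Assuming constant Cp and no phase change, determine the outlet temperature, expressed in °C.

T_out = 67.6 °C

Q = 411 kJ/s = 24660 kJ/min
ΔT = Q/(ṁ·Cp) = 24660/(108×4.18) = 54.625 K
T_out = 13.0 + 54.625 = 67.625 °C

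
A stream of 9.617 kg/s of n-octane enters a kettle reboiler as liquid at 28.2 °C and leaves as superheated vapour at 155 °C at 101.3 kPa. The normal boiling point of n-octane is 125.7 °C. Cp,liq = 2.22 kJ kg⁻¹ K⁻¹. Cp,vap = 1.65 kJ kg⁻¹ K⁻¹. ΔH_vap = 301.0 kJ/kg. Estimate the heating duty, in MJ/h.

Q = 19600 MJ/h

liquid 28.2→125.7 °C: 216.45 kJ/kg
vaporisation at 125.7 °C: 301 kJ/kg
vapour 125.7→155 °C: 48.345 kJ/kg
Δh = 216.45 + 301 + 48.345 = 565.79 kJ/kg
Q = ṁ·Δh = 9.617 kg/s × 565.79 kJ/kg = 5441.3 kJ/s
|Q| = 5441.3 kW = 19589 MJ/h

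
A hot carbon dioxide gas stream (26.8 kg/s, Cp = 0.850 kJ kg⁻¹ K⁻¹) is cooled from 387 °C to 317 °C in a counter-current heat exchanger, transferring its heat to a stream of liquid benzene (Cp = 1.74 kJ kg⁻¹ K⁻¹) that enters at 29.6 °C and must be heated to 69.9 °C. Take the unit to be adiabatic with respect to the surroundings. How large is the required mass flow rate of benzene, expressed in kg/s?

Heat released by hot stream: Q = 26.8 × 0.850 × (387 − 317) = 1594.6 kJ/s
Energy balance on cold side (adiabatic exchanger): Q = ṁ_c·Cp_c·(T_c,out − T_c,in)
ṁ_c = 1594.6 / [1.74 × (69.9 − 29.6)] = 22.74 kg/s

ṁ_c = 22.7 kg/s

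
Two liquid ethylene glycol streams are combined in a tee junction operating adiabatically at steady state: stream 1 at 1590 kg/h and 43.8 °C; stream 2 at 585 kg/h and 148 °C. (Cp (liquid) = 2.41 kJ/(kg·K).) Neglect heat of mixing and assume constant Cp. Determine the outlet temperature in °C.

T_out = 71.8 °C

No heat crosses the boundary, so H_out = H_in.
Σ ṁᵢCp,ᵢTᵢ = 1590×2.41×43.8 + 585×2.41×148 = 376500
Σ ṁᵢCp,ᵢ = 1590×2.41 + 585×2.41 = 5241.8
T_out = 376500 / 5241.8 = 71.826 °C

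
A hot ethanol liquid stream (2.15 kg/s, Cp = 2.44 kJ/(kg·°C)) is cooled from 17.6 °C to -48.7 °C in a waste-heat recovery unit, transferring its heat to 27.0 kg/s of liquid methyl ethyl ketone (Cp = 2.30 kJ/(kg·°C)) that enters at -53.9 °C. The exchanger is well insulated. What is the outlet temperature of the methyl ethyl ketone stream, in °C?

T_c,out = -48.3 °C

Heat released by hot stream: Q = 2.15 × 2.44 × (17.6 − -48.7) = 347.81 kJ/s
Energy balance on cold side (adiabatic exchanger): Q = ṁ_c·Cp_c·(T_c,out − T_c,in)
T_c,out = -53.9 + 347.81/(27.0 × 2.30) = -48.299 °C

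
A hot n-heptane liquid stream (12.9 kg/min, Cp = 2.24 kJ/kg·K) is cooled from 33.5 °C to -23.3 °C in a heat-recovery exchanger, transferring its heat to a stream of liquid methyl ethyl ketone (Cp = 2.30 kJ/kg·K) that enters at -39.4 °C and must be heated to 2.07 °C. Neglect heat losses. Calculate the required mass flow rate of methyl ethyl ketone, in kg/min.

Heat released by hot stream: Q = 12.9 × 2.24 × (33.5 − -23.3) = 1641.3 kJ/min
Energy balance on cold side (adiabatic exchanger): Q = ṁ_c·Cp_c·(T_c,out − T_c,in)
ṁ_c = 1641.3 / [2.30 × (2.07 − -39.4)] = 17.208 kg/min

ṁ_c = 17.2 kg/min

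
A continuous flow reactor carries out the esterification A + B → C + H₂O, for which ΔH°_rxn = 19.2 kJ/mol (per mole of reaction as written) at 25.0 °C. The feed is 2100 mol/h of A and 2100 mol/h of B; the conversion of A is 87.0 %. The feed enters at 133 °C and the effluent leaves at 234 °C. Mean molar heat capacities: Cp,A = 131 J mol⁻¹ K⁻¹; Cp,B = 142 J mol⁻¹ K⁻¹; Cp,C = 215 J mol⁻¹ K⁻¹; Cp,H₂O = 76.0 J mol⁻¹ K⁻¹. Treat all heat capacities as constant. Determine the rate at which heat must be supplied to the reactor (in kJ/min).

Q_in = 1660 kJ/min

Extent of reaction ξ = 0.870 × 2100 = 1827 mol/h
Reaction term: ξ·ΔH°_rxn = 1827 × 19.2 = 35078 kJ/h
Sensible, feed 133→25 °C: -61916 kJ/h
Outlet flows (mol/h): A 273, B 273, C 1827, H₂O 1827
Sensible, products 25→234 °C: 126690 kJ/h
Q = ΔH = 99855 kJ/h = 27.737 kW
Heat supplied = 1664.2 kJ/min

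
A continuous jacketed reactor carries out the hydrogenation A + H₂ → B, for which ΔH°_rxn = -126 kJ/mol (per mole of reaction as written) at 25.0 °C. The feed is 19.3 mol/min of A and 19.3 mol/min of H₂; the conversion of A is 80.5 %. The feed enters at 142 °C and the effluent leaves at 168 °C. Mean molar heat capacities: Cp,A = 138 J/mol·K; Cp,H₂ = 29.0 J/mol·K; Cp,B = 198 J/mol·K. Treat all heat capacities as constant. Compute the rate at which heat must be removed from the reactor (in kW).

Extent of reaction ξ = 0.805 × 19.3 = 15.537 mol/min
Reaction term: ξ·ΔH°_rxn = 15.537 × -126 = -1957.6 kJ/min
Sensible, feed 142→25 °C: -377.1 kJ/min
Outlet flows (mol/min): A 3.7635, H₂ 3.7635, B 15.537
Sensible, products 25→168 °C: 529.78 kJ/min
Q = ΔH = -1804.9 kJ/min = -30.082 kW
Heat removed = 30.082 kW

Q_out = 30.1 kW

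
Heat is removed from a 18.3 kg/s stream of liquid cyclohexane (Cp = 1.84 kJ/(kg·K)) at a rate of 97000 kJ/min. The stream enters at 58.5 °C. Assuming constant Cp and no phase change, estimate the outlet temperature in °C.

Q = 97000 kJ/min = 1616.7 kJ/s
ΔT = Q/(ṁ·Cp) = 1616.7/(18.3×1.84) = 48.012 K
T_out = 58.5 − 48.012 = 10.488 °C

T_out = 10.5 °C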